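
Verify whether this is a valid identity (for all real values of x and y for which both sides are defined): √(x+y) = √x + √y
No, this is NOT an identity.

Claim: √(x+y) = √x + √y.
Test a specific point where both sides are defined: x = 1/2, y = 4.
LHS = √(x+y) ≈ 2.1213
RHS = √x + √y ≈ 2.7071
Since 2.1213 ≠ 2.7071, the equation fails at this point, so it cannot hold for all real values of x and y for which both sides are defined.
Squaring the right side gives x + 2√(xy) + y, not x + y.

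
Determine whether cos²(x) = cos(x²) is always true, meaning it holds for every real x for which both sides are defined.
No, this is NOT an identity.

Claim: cos²(x) = cos(x²).
Test a specific point where both sides are defined: x = π.
LHS = cos²(x) ≈ 1.0000
RHS = cos(x²) ≈ -0.9027
Since 1.0000 ≠ -0.9027, the equation fails at this point, so it cannot hold for every real x for which both sides are defined.
cos²(x) means (cos x)², squaring the output; cos(x²) squares the input. These are different functions.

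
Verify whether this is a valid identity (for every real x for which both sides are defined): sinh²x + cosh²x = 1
No, this is NOT an identity.

Claim: sinh²x + cosh²x = 1.
Test a specific point where both sides are defined: x = 3/2.
LHS = sinh²x + cosh²x ≈ 10.0677
RHS = 1 ≈ 1.0000
Since 10.0677 ≠ 1.0000, the equation fails at this point, so it cannot hold for every real x for which both sides are defined.
The correct hyperbolic identity is cosh²x - sinh²x = 1 (a difference); the sum sinh²x + cosh²x equals cosh(2x).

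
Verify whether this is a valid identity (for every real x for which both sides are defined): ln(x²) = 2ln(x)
Yes, this is an identity.

Claim: ln(x²) = 2ln(x).
Reasoning: The right side requires x > 0. For x > 0, x² = (e^(ln x))² = e^(2ln x), so ln(x²) = 2ln(x). (For x < 0 the right side is undefined, so those values are outside the claim.)
So the two sides agree for every real x for which both sides are defined.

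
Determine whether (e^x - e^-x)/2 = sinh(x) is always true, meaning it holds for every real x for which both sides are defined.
Yes, this is an identity.

Claim: (e^x - e^-x)/2 = sinh(x).
Reasoning: This is exactly the definition of the hyperbolic sine: sinh(x) := (e^x - e^-x)/2.
So the two sides agree for every real x for which both sides are defined.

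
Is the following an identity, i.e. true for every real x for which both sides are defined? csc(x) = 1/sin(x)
Yes, this is an identity.

Claim: csc(x) = 1/sin(x).
Reasoning: csc(x) is by definition the reciprocal of sin(x), wherever sin(x) ≠ 0.
So the two sides agree for every real x for which both sides are defined.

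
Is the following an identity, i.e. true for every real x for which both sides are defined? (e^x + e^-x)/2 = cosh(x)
Yes, this is an identity.

Claim: (e^x + e^-x)/2 = cosh(x).
Reasoning: This is exactly the definition of the hyperbolic cosine: cosh(x) := (e^x + e^-x)/2.
So the two sides agree for every real x for which both sides are defined.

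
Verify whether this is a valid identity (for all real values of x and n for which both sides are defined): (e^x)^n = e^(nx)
Claim: (e^x)^n = e^(nx).
Reasoning: e^x is a positive real number, and for a positive base B and real exponent n, B^n = e^(n·ln B). With B = e^x, ln B = x, so (e^x)^n = e^(n·x).
So the two sides agree for all real values of x and n for which both sides are defined.

Conclusion: Yes, this is an identity.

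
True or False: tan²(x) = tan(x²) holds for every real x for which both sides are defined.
Claim: tan²(x) = tan(x²).
Test a specific point where both sides are defined: x = π/4.
LHS = tan²(x) ≈ 1.0000
RHS = tan(x²) ≈ 0.7092
Since 1.0000 ≠ 0.7092, the equation fails at this point, so it cannot hold for every real x for which both sides are defined.
tan²(x) means (tan x)², squaring the output; tan(x²) squares the input. These are different functions.

Conclusion: False.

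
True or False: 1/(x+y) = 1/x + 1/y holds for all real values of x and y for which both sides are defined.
Claim: 1/(x+y) = 1/x + 1/y.
Test a specific point where both sides are defined: x = 1, y = -3.
LHS = 1/(x+y) ≈ -0.5000
RHS = 1/x + 1/y ≈ 0.6667
Since -0.5000 ≠ 0.6667, the equation fails at this point, so it cannot hold for all real values of x and y for which both sides are defined.
1/x + 1/y = (x+y)/(xy), which is not 1/(x+y).

Conclusion: False.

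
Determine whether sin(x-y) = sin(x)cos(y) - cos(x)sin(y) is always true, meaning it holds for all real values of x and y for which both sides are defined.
Yes, this is an identity.

Claim: sin(x-y) = sin(x)cos(y) - cos(x)sin(y).
Reasoning: Replace y by -y in sin(x+y) = sin(x)cos(y) + cos(x)sin(y) and use cos(-y) = cos(y), sin(-y) = -sin(y): sin(x-y) = sin(x)cos(y) - cos(x)sin(y).
So the two sides agree for all real values of x and y for which both sides are defined.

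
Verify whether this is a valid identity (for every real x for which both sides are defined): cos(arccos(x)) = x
Yes, this is an identity.

Claim: cos(arccos(x)) = x.
Reasoning: For -1 ≤ x ≤ 1 (where arccos is defined), arccos(x) is by definition an angle whose cosine equals x. Taking the cosine of that angle returns x. (Note the other order, arccos(cos x) = x, is NOT an identity.)
So the two sides agree for every real x for which both sides are defined.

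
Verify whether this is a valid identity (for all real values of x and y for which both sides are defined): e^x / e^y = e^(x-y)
Yes, this is an identity.

Claim: e^x / e^y = e^(x-y).
Reasoning: 1/e^y = e^(-y), so e^x / e^y = e^x · e^(-y) = e^(x + (-y)) = e^(x-y) by the product rule for exponents.
So the two sides agree for all real values of x and y for which both sides are defined.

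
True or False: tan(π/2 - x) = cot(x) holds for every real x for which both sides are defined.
True.

Claim: tan(π/2 - x) = cot(x).
Reasoning: tan(π/2 - x) = sin(π/2 - x)/cos(π/2 - x) = cos(x)/sin(x) = cot(x), using the cofunction identities sin(π/2 - x) = cos(x) and cos(π/2 - x) = sin(x).
So the two sides agree for every real x for which both sides are defined.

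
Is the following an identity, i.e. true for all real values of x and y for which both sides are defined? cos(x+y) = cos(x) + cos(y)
No, this is NOT an identity.

Claim: cos(x+y) = cos(x) + cos(y).
Test a specific point where both sides are defined: x = -π/3, y = 3π/4.
LHS = cos(x+y) ≈ 0.2588
RHS = cos(x) + cos(y) ≈ -0.2071
Since 0.2588 ≠ -0.2071, the equation fails at this point, so it cannot hold for all real values of x and y for which both sides are defined.
The correct expansion is cos(x+y) = cos(x)cos(y) - sin(x)sin(y); cosine is not additive.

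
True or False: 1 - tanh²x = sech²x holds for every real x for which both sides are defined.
True.

Claim: 1 - tanh²x = sech²x.
Reasoning: Divide cosh²x - sinh²x = 1 through by cosh²x (never zero): 1 - tanh²x = 1/cosh²x = sech²x.
So the two sides agree for every real x for which both sides are defined.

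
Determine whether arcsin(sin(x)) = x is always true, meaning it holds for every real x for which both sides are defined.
Claim: arcsin(sin(x)) = x.
Test a specific point where both sides are defined: x = 2π/3.
LHS = arcsin(sin(x)) ≈ 1.0472
RHS = x ≈ 2.0944
Since 1.0472 ≠ 2.0944, the equation fails at this point, so it cannot hold for every real x for which both sides are defined.
arcsin only returns values in [-π/2, π/2], so arcsin(sin(x)) = x holds only for x in that interval, not for all real x.

Conclusion: No, this is NOT an identity.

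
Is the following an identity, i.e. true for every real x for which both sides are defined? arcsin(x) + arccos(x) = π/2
Yes, this is an identity.

Claim: arcsin(x) + arccos(x) = π/2.
Reasoning: Both sides are defined for -1 ≤ x ≤ 1. Let θ = arcsin(x), so sin θ = x and θ ∈ [-π/2, π/2]. Then cos(π/2 - θ) = sin θ = x and π/2 - θ ∈ [0, π], which is exactly the range of arccos, so arccos(x) = π/2 - θ. Adding: arcsin(x) + arccos(x) = θ + (π/2 - θ) = π/2.
So the two sides agree for every real x for which both sides are defined.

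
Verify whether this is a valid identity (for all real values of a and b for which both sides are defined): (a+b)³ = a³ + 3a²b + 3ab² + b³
Yes, this is an identity.

Claim: (a+b)³ = a³ + 3a²b + 3ab² + b³.
Reasoning: (a+b)³ = (a+b)(a+b)² = (a+b)(a² + 2ab + b²) = a³ + 2a²b + ab² + a²b + 2ab² + b³ = a³ + 3a²b + 3ab² + b³.
So the two sides agree for all real values of a and b for which both sides are defined.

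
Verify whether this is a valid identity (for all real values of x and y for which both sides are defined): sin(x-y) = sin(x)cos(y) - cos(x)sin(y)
Claim: sin(x-y) = sin(x)cos(y) - cos(x)sin(y).
Reasoning: Replace y by -y in sin(x+y) = sin(x)cos(y) + cos(x)sin(y) and use cos(-y) = cos(y), sin(-y) = -sin(y): sin(x-y) = sin(x)cos(y) - cos(x)sin(y).
So the two sides agree for all real values of x and y for which both sides are defined.

Conclusion: Yes, this is an identity.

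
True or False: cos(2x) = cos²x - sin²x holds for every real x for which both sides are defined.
Claim: cos(2x) = cos²x - sin²x.
Reasoning: Put y = x in the addition formula cos(x+y) = cos(x)cos(y) - sin(x)sin(y): cos(2x) = cos²x - sin²x.
So the two sides agree for every real x for which both sides are defined.

Conclusion: True.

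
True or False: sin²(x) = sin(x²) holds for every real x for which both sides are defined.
False.

Claim: sin²(x) = sin(x²).
Test a specific point where both sides are defined: x = π/2.
LHS = sin²(x) ≈ 1.0000
RHS = sin(x²) ≈ 0.6243
Since 1.0000 ≠ 0.6243, the equation fails at this point, so it cannot hold for every real x for which both sides are defined.
sin²(x) means (sin x)², squaring the output; sin(x²) squares the input. These are different functions.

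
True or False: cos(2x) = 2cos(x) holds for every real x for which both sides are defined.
False.

Claim: cos(2x) = 2cos(x).
Test a specific point where both sides are defined: x = 2π/3.
LHS = cos(2x) ≈ -0.5000
RHS = 2cos(x) ≈ -1.0000
Since -0.5000 ≠ -1.0000, the equation fails at this point, so it cannot hold for every real x for which both sides are defined.
The correct double-angle formula is cos(2x) = cos²x - sin²x.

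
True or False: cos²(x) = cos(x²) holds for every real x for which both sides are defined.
False.

Claim: cos²(x) = cos(x²).
Test a specific point where both sides are defined: x = -π/3.
LHS = cos²(x) ≈ 0.2500
RHS = cos(x²) ≈ 0.4566
Since 0.2500 ≠ 0.4566, the equation fails at this point, so it cannot hold for every real x for which both sides are defined.
cos²(x) means (cos x)², squaring the output; cos(x²) squares the input. These are different functions.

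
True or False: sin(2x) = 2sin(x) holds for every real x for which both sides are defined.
Claim: sin(2x) = 2sin(x).
Test a specific point where both sides are defined: x = -π/4.
LHS = sin(2x) ≈ -1.0000
RHS = 2sin(x) ≈ -1.4142
Since -1.0000 ≠ -1.4142, the equation fails at this point, so it cannot hold for every real x for which both sides are defined.
The correct double-angle formula is sin(2x) = 2sin(x)cos(x).

Conclusion: False.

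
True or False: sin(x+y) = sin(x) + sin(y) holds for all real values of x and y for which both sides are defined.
Claim: sin(x+y) = sin(x) + sin(y).
Test a specific point where both sides are defined: x = 3π/4, y = 3π/4.
LHS = sin(x+y) ≈ -1.0000
RHS = sin(x) + sin(y) ≈ 1.4142
Since -1.0000 ≠ 1.4142, the equation fails at this point, so it cannot hold for all real values of x and y for which both sides are defined.
The correct expansion is sin(x+y) = sin(x)cos(y) + cos(x)sin(y); sine is not additive.

Conclusion: False.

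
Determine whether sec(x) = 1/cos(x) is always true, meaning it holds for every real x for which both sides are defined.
Claim: sec(x) = 1/cos(x).
Reasoning: sec(x) is by definition the reciprocal of cos(x), wherever cos(x) ≠ 0.
So the two sides agree for every real x for which both sides are defined.

Conclusion: Yes, this is an identity.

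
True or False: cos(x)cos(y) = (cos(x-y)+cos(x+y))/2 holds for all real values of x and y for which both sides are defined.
True.

Claim: cos(x)cos(y) = (cos(x-y)+cos(x+y))/2.
Reasoning: cos(x-y) = cos(x)cos(y) + sin(x)sin(y) and cos(x+y) = cos(x)cos(y) - sin(x)sin(y). Adding, cos(x-y) + cos(x+y) = 2cos(x)cos(y); divide by 2.
So the two sides agree for all real values of x and y for which both sides are defined.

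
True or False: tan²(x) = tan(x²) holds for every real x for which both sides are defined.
Claim: tan²(x) = tan(x²).
Test a specific point where both sides are defined: x = π/4.
LHS = tan²(x) ≈ 1.0000
RHS = tan(x²) ≈ 0.7092
Since 1.0000 ≠ 0.7092, the equation fails at this point, so it cannot hold for every real x for which both sides are defined.
tan²(x) means (tan x)², squaring the output; tan(x²) squares the input. These are different functions.

Conclusion: False.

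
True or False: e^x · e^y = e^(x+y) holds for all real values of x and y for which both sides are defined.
Claim: e^x · e^y = e^(x+y).
Reasoning: This is the law of exponents for a common base: multiplying powers adds exponents. E.g. from the series, (Σ x^j/j!)(Σ y^k/k!) = Σ_m (Σ_{j+k=m} x^j y^k/(j!k!)) = Σ_m (x+y)^m/m! by the binomial theorem.
So the two sides agree for all real values of x and y for which both sides are defined.

Conclusion: True.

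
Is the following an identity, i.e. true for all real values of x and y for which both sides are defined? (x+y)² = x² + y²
Claim: (x+y)² = x² + y².
Test a specific point where both sides are defined: x = 2, y = 3/2.
LHS = (x+y)² ≈ 12.2500
RHS = x² + y² ≈ 6.2500
Since 12.2500 ≠ 6.2500, the equation fails at this point, so it cannot hold for all real values of x and y for which both sides are defined.
The correct expansion is (x+y)² = x² + 2xy + y²; the cross term 2xy is missing.

Conclusion: No, this is NOT an identity.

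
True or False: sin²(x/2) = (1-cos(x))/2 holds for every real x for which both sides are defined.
True.

Claim: sin²(x/2) = (1-cos(x))/2.
Reasoning: Use cos(2θ) = 1 - 2sin²θ with θ = x/2: cos(x) = 1 - 2sin²(x/2). Solving for sin²(x/2) gives (1 - cos(x))/2.
So the two sides agree for every real x for which both sides are defined.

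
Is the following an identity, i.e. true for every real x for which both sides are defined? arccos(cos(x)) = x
No, this is NOT an identity.

Claim: arccos(cos(x)) = x.
Test a specific point where both sides are defined: x = -π/3.
LHS = arccos(cos(x)) ≈ 1.0472
RHS = x ≈ -1.0472
Since 1.0472 ≠ -1.0472, the equation fails at this point, so it cannot hold for every real x for which both sides are defined.
arccos only returns values in [0, π], so arccos(cos(x)) = x holds only for x in that interval, not for all real x.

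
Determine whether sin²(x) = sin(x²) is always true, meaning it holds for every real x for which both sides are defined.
No, this is NOT an identity.

Claim: sin²(x) = sin(x²).
Test a specific point where both sides are defined: x = -π/6.
LHS = sin²(x) ≈ 0.2500
RHS = sin(x²) ≈ 0.2707
Since 0.2500 ≠ 0.2707, the equation fails at this point, so it cannot hold for every real x for which both sides are defined.
sin²(x) means (sin x)², squaring the output; sin(x²) squares the input. These are different functions.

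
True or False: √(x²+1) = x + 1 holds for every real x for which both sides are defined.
False.

Claim: √(x²+1) = x + 1.
Test a specific point where both sides are defined: x = 3.
LHS = √(x²+1) ≈ 3.1623
RHS = x + 1 ≈ 4.0000
Since 3.1623 ≠ 4.0000, the equation fails at this point, so it cannot hold for every real x for which both sides are defined.
(x+1)² = x² + 2x + 1 ≠ x² + 1 unless x = 0.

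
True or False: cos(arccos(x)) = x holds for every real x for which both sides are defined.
True.

Claim: cos(arccos(x)) = x.
Reasoning: For -1 ≤ x ≤ 1 (where arccos is defined), arccos(x) is by definition an angle whose cosine equals x. Taking the cosine of that angle returns x. (Note the other order, arccos(cos x) = x, is NOT an identity.)
So the two sides agree for every real x for which both sides are defined.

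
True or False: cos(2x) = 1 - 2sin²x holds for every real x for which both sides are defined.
True.

Claim: cos(2x) = 1 - 2sin²x.
Reasoning: cos(2x) = cos²x - sin²x. Replace cos²x by 1 - sin²x: (1 - sin²x) - sin²x = 1 - 2sin²x.
So the two sides agree for every real x for which both sides are defined.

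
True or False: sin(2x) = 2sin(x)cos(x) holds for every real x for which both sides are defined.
True.

Claim: sin(2x) = 2sin(x)cos(x).
Reasoning: Put y = x in the addition formula sin(x+y) = sin(x)cos(y) + cos(x)sin(y): sin(2x) = sin(x)cos(x) + cos(x)sin(x) = 2sin(x)cos(x).
So the two sides agree for every real x for which both sides are defined.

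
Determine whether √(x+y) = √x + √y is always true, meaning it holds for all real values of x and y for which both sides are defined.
No, this is NOT an identity.

Claim: √(x+y) = √x + √y.
Test a specific point where both sides are defined: x = 5, y = 1.
LHS = √(x+y) ≈ 2.4495
RHS = √x + √y ≈ 3.2361
Since 2.4495 ≠ 3.2361, the equation fails at this point, so it cannot hold for all real values of x and y for which both sides are defined.
Squaring the right side gives x + 2√(xy) + y, not x + y.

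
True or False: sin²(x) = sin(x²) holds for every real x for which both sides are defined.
False.

Claim: sin²(x) = sin(x²).
Test a specific point where both sides are defined: x = -π/3.
LHS = sin²(x) ≈ 0.7500
RHS = sin(x²) ≈ 0.8897
Since 0.7500 ≠ 0.8897, the equation fails at this point, so it cannot hold for every real x for which both sides are defined.
sin²(x) means (sin x)², squaring the output; sin(x²) squares the input. These are different functions.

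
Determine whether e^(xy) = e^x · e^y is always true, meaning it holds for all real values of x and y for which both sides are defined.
Claim: e^(xy) = e^x · e^y.
Test a specific point where both sides are defined: x = -3, y = 2.
LHS = e^(xy) ≈ 0.0025
RHS = e^x · e^y ≈ 0.3679
Since 0.0025 ≠ 0.3679, the equation fails at this point, so it cannot hold for all real values of x and y for which both sides are defined.
e^x · e^y = e^(x+y), not e^(xy).

Conclusion: No, this is NOT an identity.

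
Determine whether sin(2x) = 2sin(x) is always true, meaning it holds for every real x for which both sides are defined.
Claim: sin(2x) = 2sin(x).
Test a specific point where both sides are defined: x = π/2.
LHS = sin(2x) ≈ 0.0000
RHS = 2sin(x) ≈ 2.0000
Since 0.0000 ≠ 2.0000, the equation fails at this point, so it cannot hold for every real x for which both sides are defined.
The correct double-angle formula is sin(2x) = 2sin(x)cos(x).

Conclusion: No, this is NOT an identity.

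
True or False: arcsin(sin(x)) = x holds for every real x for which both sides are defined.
Claim: arcsin(sin(x)) = x.
Test a specific point where both sides are defined: x = 2π/3.
LHS = arcsin(sin(x)) ≈ 1.0472
RHS = x ≈ 2.0944
Since 1.0472 ≠ 2.0944, the equation fails at this point, so it cannot hold for every real x for which both sides are defined.
arcsin only returns values in [-π/2, π/2], so arcsin(sin(x)) = x holds only for x in that interval, not for all real x.

Conclusion: False.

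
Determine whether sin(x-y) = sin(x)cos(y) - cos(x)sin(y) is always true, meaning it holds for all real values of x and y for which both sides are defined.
Yes, this is an identity.

Claim: sin(x-y) = sin(x)cos(y) - cos(x)sin(y).
Reasoning: Replace y by -y in sin(x+y) = sin(x)cos(y) + cos(x)sin(y) and use cos(-y) = cos(y), sin(-y) = -sin(y): sin(x-y) = sin(x)cos(y) - cos(x)sin(y).
So the two sides agree for all real values of x and y for which both sides are defined.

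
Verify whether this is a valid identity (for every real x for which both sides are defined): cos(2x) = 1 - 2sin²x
Claim: cos(2x) = 1 - 2sin²x.
Reasoning: cos(2x) = cos²x - sin²x. Replace cos²x by 1 - sin²x: (1 - sin²x) - sin²x = 1 - 2sin²x.
So the two sides agree for every real x for which both sides are defined.

Conclusion: Yes, this is an identity.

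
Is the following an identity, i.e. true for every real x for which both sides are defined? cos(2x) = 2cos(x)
No, this is NOT an identity.

Claim: cos(2x) = 2cos(x).
Test a specific point where both sides are defined: x = -π/4.
LHS = cos(2x) ≈ 0.0000
RHS = 2cos(x) ≈ 1.4142
Since 0.0000 ≠ 1.4142, the equation fails at this point, so it cannot hold for every real x for which both sides are defined.
The correct double-angle formula is cos(2x) = cos²x - sin²x.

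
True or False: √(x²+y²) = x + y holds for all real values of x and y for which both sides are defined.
Claim: √(x²+y²) = x + y.
Test a specific point where both sides are defined: x = -3, y = -3.
LHS = √(x²+y²) ≈ 4.2426
RHS = x + y ≈ -6.0000
Since 4.2426 ≠ -6.0000, the equation fails at this point, so it cannot hold for all real values of x and y for which both sides are defined.
(x+y)² = x² + 2xy + y², not x² + y², so the square root does not split this way.

Conclusion: False.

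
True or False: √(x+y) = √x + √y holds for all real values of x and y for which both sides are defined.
Claim: √(x+y) = √x + √y.
Test a specific point where both sides are defined: x = 2, y = 5.
LHS = √(x+y) ≈ 2.6458
RHS = √x + √y ≈ 3.6503
Since 2.6458 ≠ 3.6503, the equation fails at this point, so it cannot hold for all real values of x and y for which both sides are defined.
Squaring the right side gives x + 2√(xy) + y, not x + y.

Conclusion: False.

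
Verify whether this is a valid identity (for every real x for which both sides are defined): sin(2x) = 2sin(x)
No, this is NOT an identity.

Claim: sin(2x) = 2sin(x).
Test a specific point where both sides are defined: x = π/2.
LHS = sin(2x) ≈ 0.0000
RHS = 2sin(x) ≈ 2.0000
Since 0.0000 ≠ 2.0000, the equation fails at this point, so it cannot hold for every real x for which both sides are defined.
The correct double-angle formula is sin(2x) = 2sin(x)cos(x).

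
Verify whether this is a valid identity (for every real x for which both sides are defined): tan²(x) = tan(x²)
Claim: tan²(x) = tan(x²).
Test a specific point where both sides are defined: x = π.
LHS = tan²(x) ≈ 0.0000
RHS = tan(x²) ≈ 0.4767
Since 0.0000 ≠ 0.4767, the equation fails at this point, so it cannot hold for every real x for which both sides are defined.
tan²(x) means (tan x)², squaring the output; tan(x²) squares the input. These are different functions.

Conclusion: No, this is NOT an identity.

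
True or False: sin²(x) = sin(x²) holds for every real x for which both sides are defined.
Claim: sin²(x) = sin(x²).
Test a specific point where both sides are defined: x = 3π/4.
LHS = sin²(x) ≈ 0.5000
RHS = sin(x²) ≈ -0.6680
Since 0.5000 ≠ -0.6680, the equation fails at this point, so it cannot hold for every real x for which both sides are defined.
sin²(x) means (sin x)², squaring the output; sin(x²) squares the input. These are different functions.

Conclusion: False.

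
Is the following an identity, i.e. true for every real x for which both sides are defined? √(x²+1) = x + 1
No, this is NOT an identity.

Claim: √(x²+1) = x + 1.
Test a specific point where both sides are defined: x = -2.
LHS = √(x²+1) ≈ 2.2361
RHS = x + 1 ≈ -1.0000
Since 2.2361 ≠ -1.0000, the equation fails at this point, so it cannot hold for every real x for which both sides are defined.
(x+1)² = x² + 2x + 1 ≠ x² + 1 unless x = 0.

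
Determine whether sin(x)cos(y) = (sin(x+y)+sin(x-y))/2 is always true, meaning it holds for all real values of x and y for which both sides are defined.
Yes, this is an identity.

Claim: sin(x)cos(y) = (sin(x+y)+sin(x-y))/2.
Reasoning: sin(x+y) = sin(x)cos(y) + cos(x)sin(y) and sin(x-y) = sin(x)cos(y) - cos(x)sin(y). Adding, sin(x+y) + sin(x-y) = 2sin(x)cos(y); divide by 2.
So the two sides agree for all real values of x and y for which both sides are defined.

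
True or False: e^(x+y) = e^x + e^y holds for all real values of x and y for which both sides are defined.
Claim: e^(x+y) = e^x + e^y.
Test a specific point where both sides are defined: x = 1, y = 4.
LHS = e^(x+y) ≈ 148.4132
RHS = e^x + e^y ≈ 57.3164
Since 148.4132 ≠ 57.3164, the equation fails at this point, so it cannot hold for all real values of x and y for which both sides are defined.
The correct rule is e^(x+y) = e^x · e^y (a product, not a sum).

Conclusion: False.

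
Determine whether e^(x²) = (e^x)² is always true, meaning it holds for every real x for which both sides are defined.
No, this is NOT an identity.

Claim: e^(x²) = (e^x)².
Test a specific point where both sides are defined: x = 3.
LHS = e^(x²) ≈ 8103.0839
RHS = (e^x)² ≈ 403.4288
Since 8103.0839 ≠ 403.4288, the equation fails at this point, so it cannot hold for every real x for which both sides are defined.
(e^x)² = e^(2x), and 2x ≠ x² in general.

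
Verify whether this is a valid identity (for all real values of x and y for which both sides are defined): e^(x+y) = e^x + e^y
Claim: e^(x+y) = e^x + e^y.
Test a specific point where both sides are defined: x = 3, y = 3/2.
LHS = e^(x+y) ≈ 90.0171
RHS = e^x + e^y ≈ 24.5672
Since 90.0171 ≠ 24.5672, the equation fails at this point, so it cannot hold for all real values of x and y for which both sides are defined.
The correct rule is e^(x+y) = e^x · e^y (a product, not a sum).

Conclusion: No, this is NOT an identity.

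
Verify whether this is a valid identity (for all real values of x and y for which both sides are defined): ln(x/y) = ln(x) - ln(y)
Yes, this is an identity.

Claim: ln(x/y) = ln(x) - ln(y).
Reasoning: Both sides are simultaneously defined only when x, y > 0. Write x = e^p, y = e^q. Then x/y = e^(p-q), so ln(x/y) = p - q = ln(x) - ln(y).
So the two sides agree for all real values of x and y for which both sides are defined.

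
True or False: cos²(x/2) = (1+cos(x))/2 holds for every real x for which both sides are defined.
Claim: cos²(x/2) = (1+cos(x))/2.
Reasoning: Use cos(2θ) = 2cos²θ - 1 with θ = x/2: cos(x) = 2cos²(x/2) - 1. Solving for cos²(x/2) gives (1 + cos(x))/2.
So the two sides agree for every real x for which both sides are defined.

Conclusion: True.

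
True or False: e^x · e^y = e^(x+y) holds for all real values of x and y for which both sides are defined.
Claim: e^x · e^y = e^(x+y).
Reasoning: This is the law of exponents for a common base: multiplying powers adds exponents. E.g. from the series, (Σ x^j/j!)(Σ y^k/k!) = Σ_m (Σ_{j+k=m} x^j y^k/(j!k!)) = Σ_m (x+y)^m/m! by the binomial theorem.
So the two sides agree for all real values of x and y for which both sides are defined.

Conclusion: True.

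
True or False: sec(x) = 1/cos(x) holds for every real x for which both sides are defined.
True.

Claim: sec(x) = 1/cos(x).
Reasoning: sec(x) is by definition the reciprocal of cos(x), wherever cos(x) ≠ 0.
So the two sides agree for every real x for which both sides are defined.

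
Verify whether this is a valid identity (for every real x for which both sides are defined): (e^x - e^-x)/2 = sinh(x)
Yes, this is an identity.

Claim: (e^x - e^-x)/2 = sinh(x).
Reasoning: This is exactly the definition of the hyperbolic sine: sinh(x) := (e^x - e^-x)/2.
So the two sides agree for every real x for which both sides are defined.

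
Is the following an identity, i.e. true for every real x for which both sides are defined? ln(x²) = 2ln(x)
Yes, this is an identity.

Claim: ln(x²) = 2ln(x).
Reasoning: The right side requires x > 0. For x > 0, x² = (e^(ln x))² = e^(2ln x), so ln(x²) = 2ln(x). (For x < 0 the right side is undefined, so those values are outside the claim.)
So the two sides agree for every real x for which both sides are defined.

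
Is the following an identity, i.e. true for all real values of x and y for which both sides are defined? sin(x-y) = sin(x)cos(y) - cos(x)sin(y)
Yes, this is an identity.

Claim: sin(x-y) = sin(x)cos(y) - cos(x)sin(y).
Reasoning: Replace y by -y in sin(x+y) = sin(x)cos(y) + cos(x)sin(y) and use cos(-y) = cos(y), sin(-y) = -sin(y): sin(x-y) = sin(x)cos(y) - cos(x)sin(y).
So the two sides agree for all real values of x and y for which both sides are defined.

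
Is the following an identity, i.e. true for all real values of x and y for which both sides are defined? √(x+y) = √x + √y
No, this is NOT an identity.

Claim: √(x+y) = √x + √y.
Test a specific point where both sides are defined: x = 4, y = 3/2.
LHS = √(x+y) ≈ 2.3452
RHS = √x + √y ≈ 3.2247
Since 2.3452 ≠ 3.2247, the equation fails at this point, so it cannot hold for all real values of x and y for which both sides are defined.
Squaring the right side gives x + 2√(xy) + y, not x + y.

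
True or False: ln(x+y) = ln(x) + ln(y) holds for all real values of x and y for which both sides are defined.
Claim: ln(x+y) = ln(x) + ln(y).
Test a specific point where both sides are defined: x = 3, y = 4.
LHS = ln(x+y) ≈ 1.9459
RHS = ln(x) + ln(y) ≈ 2.4849
Since 1.9459 ≠ 2.4849, the equation fails at this point, so it cannot hold for all real values of x and y for which both sides are defined.
ln(x) + ln(y) = ln(xy), not ln(x+y).

Conclusion: False.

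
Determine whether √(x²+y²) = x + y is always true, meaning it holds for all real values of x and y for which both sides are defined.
No, this is NOT an identity.

Claim: √(x²+y²) = x + y.
Test a specific point where both sides are defined: x = 1, y = -3.
LHS = √(x²+y²) ≈ 3.1623
RHS = x + y ≈ -2.0000
Since 3.1623 ≠ -2.0000, the equation fails at this point, so it cannot hold for all real values of x and y for which both sides are defined.
(x+y)² = x² + 2xy + y², not x² + y², so the square root does not split this way.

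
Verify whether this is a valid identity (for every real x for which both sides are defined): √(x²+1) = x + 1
Claim: √(x²+1) = x + 1.
Test a specific point where both sides are defined: x = 1/2.
LHS = √(x²+1) ≈ 1.1180
RHS = x + 1 ≈ 1.5000
Since 1.1180 ≠ 1.5000, the equation fails at this point, so it cannot hold for every real x for which both sides are defined.
(x+1)² = x² + 2x + 1 ≠ x² + 1 unless x = 0.

Conclusion: No, this is NOT an identity.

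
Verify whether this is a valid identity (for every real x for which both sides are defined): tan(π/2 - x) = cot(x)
Yes, this is an identity.

Claim: tan(π/2 - x) = cot(x).
Reasoning: tan(π/2 - x) = sin(π/2 - x)/cos(π/2 - x) = cos(x)/sin(x) = cot(x), using the cofunction identities sin(π/2 - x) = cos(x) and cos(π/2 - x) = sin(x).
So the two sides agree for every real x for which both sides are defined.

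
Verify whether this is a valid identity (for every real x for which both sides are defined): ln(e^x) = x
Claim: ln(e^x) = x.
Reasoning: ln is the inverse of the exponential: ln(e^x) asks for the exponent p with e^p = e^x, and since e^p is one-to-one that exponent is p = x.
So the two sides agree for every real x for which both sides are defined.

Conclusion: Yes, this is an identity.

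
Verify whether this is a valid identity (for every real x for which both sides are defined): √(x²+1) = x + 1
No, this is NOT an identity.

Claim: √(x²+1) = x + 1.
Test a specific point where both sides are defined: x = 3/2.
LHS = √(x²+1) ≈ 1.8028
RHS = x + 1 ≈ 2.5000
Since 1.8028 ≠ 2.5000, the equation fails at this point, so it cannot hold for every real x for which both sides are defined.
(x+1)² = x² + 2x + 1 ≠ x² + 1 unless x = 0.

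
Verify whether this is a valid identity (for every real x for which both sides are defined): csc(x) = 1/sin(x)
Claim: csc(x) = 1/sin(x).
Reasoning: csc(x) is by definition the reciprocal of sin(x), wherever sin(x) ≠ 0.
So the two sides agree for every real x for which both sides are defined.

Conclusion: Yes, this is an identity.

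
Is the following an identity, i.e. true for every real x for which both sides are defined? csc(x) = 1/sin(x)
Yes, this is an identity.

Claim: csc(x) = 1/sin(x).
Reasoning: csc(x) is by definition the reciprocal of sin(x), wherever sin(x) ≠ 0.
So the two sides agree for every real x for which both sides are defined.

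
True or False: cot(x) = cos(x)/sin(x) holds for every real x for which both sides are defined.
Claim: cot(x) = cos(x)/sin(x).
Reasoning: cot(x) is defined as 1/tan(x) = 1/(sin(x)/cos(x)) = cos(x)/sin(x), wherever sin(x) ≠ 0.
So the two sides agree for every real x for which both sides are defined.

Conclusion: True.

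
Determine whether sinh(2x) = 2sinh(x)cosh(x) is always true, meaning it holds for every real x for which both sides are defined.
Claim: sinh(2x) = 2sinh(x)cosh(x).
Reasoning: 2sinh(x)cosh(x) = 2 · (e^x - e^-x)/2 · (e^x + e^-x)/2 = (e^(2x) - e^(-2x))/2 = sinh(2x).
So the two sides agree for every real x for which both sides are defined.

Conclusion: Yes, this is an identity.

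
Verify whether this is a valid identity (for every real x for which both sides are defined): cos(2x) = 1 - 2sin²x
Yes, this is an identity.

Claim: cos(2x) = 1 - 2sin²x.
Reasoning: cos(2x) = cos²x - sin²x. Replace cos²x by 1 - sin²x: (1 - sin²x) - sin²x = 1 - 2sin²x.
So the two sides agree for every real x for which both sides are defined.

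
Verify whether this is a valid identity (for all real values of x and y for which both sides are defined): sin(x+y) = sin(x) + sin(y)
No, this is NOT an identity.

Claim: sin(x+y) = sin(x) + sin(y).
Test a specific point where both sides are defined: x = 3π/4, y = 3π/4.
LHS = sin(x+y) ≈ -1.0000
RHS = sin(x) + sin(y) ≈ 1.4142
Since -1.0000 ≠ 1.4142, the equation fails at this point, so it cannot hold for all real values of x and y for which both sides are defined.
The correct expansion is sin(x+y) = sin(x)cos(y) + cos(x)sin(y); sine is not additive.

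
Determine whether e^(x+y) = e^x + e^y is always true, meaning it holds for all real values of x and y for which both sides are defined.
No, this is NOT an identity.

Claim: e^(x+y) = e^x + e^y.
Test a specific point where both sides are defined: x = 4, y = 3.
LHS = e^(x+y) ≈ 1096.6332
RHS = e^x + e^y ≈ 74.6837
Since 1096.6332 ≠ 74.6837, the equation fails at this point, so it cannot hold for all real values of x and y for which both sides are defined.
The correct rule is e^(x+y) = e^x · e^y (a product, not a sum).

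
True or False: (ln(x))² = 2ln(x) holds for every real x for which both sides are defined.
Claim: (ln(x))² = 2ln(x).
Test a specific point where both sides are defined: x = 1/2.
LHS = (ln(x))² ≈ 0.4805
RHS = 2ln(x) ≈ -1.3863
Since 0.4805 ≠ -1.3863, the equation fails at this point, so it cannot hold for every real x for which both sides are defined.
2ln(x) equals ln(x²), which is not the same as (ln x)².

Conclusion: False.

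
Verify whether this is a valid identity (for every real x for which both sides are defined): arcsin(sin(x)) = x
Claim: arcsin(sin(x)) = x.
Test a specific point where both sides are defined: x = 3π/4.
LHS = arcsin(sin(x)) ≈ 0.7854
RHS = x ≈ 2.3562
Since 0.7854 ≠ 2.3562, the equation fails at this point, so it cannot hold for every real x for which both sides are defined.
arcsin only returns values in [-π/2, π/2], so arcsin(sin(x)) = x holds only for x in that interval, not for all real x.

Conclusion: No, this is NOT an identity.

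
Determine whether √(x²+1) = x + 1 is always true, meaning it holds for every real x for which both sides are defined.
Claim: √(x²+1) = x + 1.
Test a specific point where both sides are defined: x = 1/2.
LHS = √(x²+1) ≈ 1.1180
RHS = x + 1 ≈ 1.5000
Since 1.1180 ≠ 1.5000, the equation fails at this point, so it cannot hold for every real x for which both sides are defined.
(x+1)² = x² + 2x + 1 ≠ x² + 1 unless x = 0.

Conclusion: No, this is NOT an identity.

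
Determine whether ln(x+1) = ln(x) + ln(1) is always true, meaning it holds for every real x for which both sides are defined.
Claim: ln(x+1) = ln(x) + ln(1).
Test a specific point where both sides are defined: x = 1.
LHS = ln(x+1) ≈ 0.6931
RHS = ln(x) + ln(1) ≈ 0.0000
Since 0.6931 ≠ 0.0000, the equation fails at this point, so it cannot hold for every real x for which both sides are defined.
ln(1) = 0, so the right side is just ln(x), which differs from ln(x+1).

Conclusion: No, this is NOT an identity.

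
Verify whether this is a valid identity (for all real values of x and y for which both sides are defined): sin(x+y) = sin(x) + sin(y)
Claim: sin(x+y) = sin(x) + sin(y).
Test a specific point where both sides are defined: x = 2π/3, y = -π/6.
LHS = sin(x+y) ≈ 1.0000
RHS = sin(x) + sin(y) ≈ 0.3660
Since 1.0000 ≠ 0.3660, the equation fails at this point, so it cannot hold for all real values of x and y for which both sides are defined.
The correct expansion is sin(x+y) = sin(x)cos(y) + cos(x)sin(y); sine is not additive.

Conclusion: No, this is NOT an identity.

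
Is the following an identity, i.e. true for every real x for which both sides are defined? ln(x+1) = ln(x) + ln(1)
Claim: ln(x+1) = ln(x) + ln(1).
Test a specific point where both sides are defined: x = 4.
LHS = ln(x+1) ≈ 1.6094
RHS = ln(x) + ln(1) ≈ 1.3863
Since 1.6094 ≠ 1.3863, the equation fails at this point, so it cannot hold for every real x for which both sides are defined.
ln(1) = 0, so the right side is just ln(x), which differs from ln(x+1).

Conclusion: No, this is NOT an identity.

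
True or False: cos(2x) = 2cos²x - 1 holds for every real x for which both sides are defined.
True.

Claim: cos(2x) = 2cos²x - 1.
Reasoning: cos(2x) = cos²x - sin²x. Replace sin²x by 1 - cos²x: cos²x - (1 - cos²x) = 2cos²x - 1.
So the two sides agree for every real x for which both sides are defined.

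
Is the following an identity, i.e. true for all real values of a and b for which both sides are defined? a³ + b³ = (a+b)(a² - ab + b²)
Claim: a³ + b³ = (a+b)(a² - ab + b²).
Reasoning: Expand the right side: (a+b)(a² - ab + b²) = a³ - a²b + ab² + a²b - ab² + b³ = a³ + b³ (the middle terms cancel in pairs).
So the two sides agree for all real values of a and b for which both sides are defined.

Conclusion: Yes, this is an identity.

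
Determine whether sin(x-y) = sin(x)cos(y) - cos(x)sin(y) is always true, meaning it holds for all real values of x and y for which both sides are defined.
Yes, this is an identity.

Claim: sin(x-y) = sin(x)cos(y) - cos(x)sin(y).
Reasoning: Replace y by -y in sin(x+y) = sin(x)cos(y) + cos(x)sin(y) and use cos(-y) = cos(y), sin(-y) = -sin(y): sin(x-y) = sin(x)cos(y) - cos(x)sin(y).
So the two sides agree for all real values of x and y for which both sides are defined.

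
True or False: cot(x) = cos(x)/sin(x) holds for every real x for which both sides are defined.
True.

Claim: cot(x) = cos(x)/sin(x).
Reasoning: cot(x) is defined as 1/tan(x) = 1/(sin(x)/cos(x)) = cos(x)/sin(x), wherever sin(x) ≠ 0.
So the two sides agree for every real x for which both sides are defined.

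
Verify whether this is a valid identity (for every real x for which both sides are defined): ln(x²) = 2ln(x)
Claim: ln(x²) = 2ln(x).
Reasoning: The right side requires x > 0. For x > 0, x² = (e^(ln x))² = e^(2ln x), so ln(x²) = 2ln(x). (For x < 0 the right side is undefined, so those values are outside the claim.)
So the two sides agree for every real x for which both sides are defined.

Conclusion: Yes, this is an identity.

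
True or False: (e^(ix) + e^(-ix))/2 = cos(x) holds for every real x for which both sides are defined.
Claim: (e^(ix) + e^(-ix))/2 = cos(x).
Reasoning: By Euler's formula e^(ix) = cos(x) + i·sin(x) and e^(-ix) = cos(x) - i·sin(x). Adding cancels the sine terms: e^(ix) + e^(-ix) = 2cos(x); divide by 2.
So the two sides agree for every real x for which both sides are defined.

Conclusion: True.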